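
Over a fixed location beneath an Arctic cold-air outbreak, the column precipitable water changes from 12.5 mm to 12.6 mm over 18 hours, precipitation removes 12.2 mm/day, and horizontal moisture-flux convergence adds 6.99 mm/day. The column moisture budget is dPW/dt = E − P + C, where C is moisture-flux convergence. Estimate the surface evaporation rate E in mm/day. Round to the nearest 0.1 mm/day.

E ≈ 5.3 mm/day

dPW/dt = (12.6 − 12.5) mm / (18/24 day) = +0.133 mm/day.
E = dPW/dt + P − C = (+0.133) + 12.2 − (6.99) = 5.3 mm/day.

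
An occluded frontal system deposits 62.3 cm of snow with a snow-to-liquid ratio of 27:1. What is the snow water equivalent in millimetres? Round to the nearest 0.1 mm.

SWE ≈ 23.1 mm

SWE = snow depth / ratio = 62.3 cm / 27 = 2.307 cm = 23.1 mm.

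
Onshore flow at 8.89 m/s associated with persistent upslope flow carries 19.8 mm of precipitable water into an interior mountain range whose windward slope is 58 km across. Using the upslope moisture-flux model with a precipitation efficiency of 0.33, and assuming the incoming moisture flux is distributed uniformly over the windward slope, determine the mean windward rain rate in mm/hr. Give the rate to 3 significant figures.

Incoming column moisture flux per unit ridge length: F = V × PW = 8.89 × 19.8 = 176.022 mm·m/s.
Spread over the 58 km slope with efficiency ε = 0.33: R = ε·F/W = 0.33 × 176.022 / 58000 m = 1.002e-03 mm/s.
R = 1.002e-03 × 3600 = 3.61 mm/hr.

R ≈ 3.61 mm/hr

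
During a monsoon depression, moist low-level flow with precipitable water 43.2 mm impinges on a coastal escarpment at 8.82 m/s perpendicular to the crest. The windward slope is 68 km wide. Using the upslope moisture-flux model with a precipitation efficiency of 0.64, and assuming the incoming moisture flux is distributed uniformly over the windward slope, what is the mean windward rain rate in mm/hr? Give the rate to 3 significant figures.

Incoming column moisture flux per unit ridge length: F = V × PW = 8.82 × 43.2 = 381.024 mm·m/s.
Spread over the 68 km slope with efficiency ε = 0.64: R = ε·F/W = 0.64 × 381.024 / 68000 m = 3.586e-03 mm/s.
R = 3.586e-03 × 3600 = 12.9 mm/hr.

R ≈ 12.9 mm/hr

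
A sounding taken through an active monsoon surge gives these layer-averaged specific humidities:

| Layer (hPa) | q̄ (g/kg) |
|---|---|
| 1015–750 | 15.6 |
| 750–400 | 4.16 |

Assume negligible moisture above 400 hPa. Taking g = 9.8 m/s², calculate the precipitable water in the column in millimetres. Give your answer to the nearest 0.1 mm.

Precipitable water is the column-integrated vapour mass per unit area: PW = (1/g) Σ q̄ Δp, with q in kg/kg and Δp in Pa (1 kg/m² of water = 1 mm).
Layer 1015–750 hPa: Δp = 265 hPa = 26500 Pa, q̄ = 0.0156 kg/kg → 0.0156 × 26500 / 9.8 = 42.18 mm
Layer 750–400 hPa: Δp = 350 hPa = 35000 Pa, q̄ = 0.00416 kg/kg → 0.00416 × 35000 / 9.8 = 14.86 mm
PW = 42.18 + 14.86 = 57.04 ≈ 57.0 mm.

PW ≈ 57.0 mm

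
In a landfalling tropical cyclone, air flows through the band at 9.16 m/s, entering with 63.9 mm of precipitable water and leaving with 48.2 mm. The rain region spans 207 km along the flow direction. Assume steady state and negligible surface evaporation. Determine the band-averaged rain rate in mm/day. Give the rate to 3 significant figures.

R ≈ 60.0 mm/day

Column moisture flux per unit crosswind length is F = V × PW.
Inflow: F_in = 9.16 × 63.9 = 585.324 mm·m/s
Outflow: F_out = 9.16 × 48.2 = 441.512 mm·m/s
Steady-state rate R = (F_in − F_out)/L = (585.324 − 441.512) / 207000 m = 6.947e-04 mm/s.
R = 6.947e-04 × 3600 × 24 = 60.0 mm/day.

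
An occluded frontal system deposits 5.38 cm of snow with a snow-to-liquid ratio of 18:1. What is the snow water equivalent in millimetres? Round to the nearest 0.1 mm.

SWE ≈ 3.0 mm

SWE = snow depth / ratio = 5.38 cm / 18 = 0.299 cm = 3.0 mm.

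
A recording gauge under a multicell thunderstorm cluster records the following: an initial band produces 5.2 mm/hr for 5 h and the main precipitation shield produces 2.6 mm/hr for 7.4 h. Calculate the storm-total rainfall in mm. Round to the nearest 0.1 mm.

Total = Σ Rᵢ Δtᵢ = 5.2 × 5 + 2.6 × 7.4
      = 26 + 19.24 = 45.2 mm.

total ≈ 45.2 mm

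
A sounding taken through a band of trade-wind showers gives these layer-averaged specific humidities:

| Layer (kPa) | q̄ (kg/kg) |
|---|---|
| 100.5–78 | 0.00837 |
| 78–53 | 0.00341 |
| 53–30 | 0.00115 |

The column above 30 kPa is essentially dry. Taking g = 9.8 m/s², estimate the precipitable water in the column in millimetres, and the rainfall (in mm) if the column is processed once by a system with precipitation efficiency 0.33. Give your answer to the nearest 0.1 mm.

PW ≈ 30.6 mm; rainfall ≈ 10.1 mm

Precipitable water is the column-integrated vapour mass per unit area: PW = (1/g) Σ q̄ Δp, with q in kg/kg and Δp in Pa (1 kg/m² of water = 1 mm).
Layer 100.5–78 kPa: Δp = 225 hPa = 22500 Pa, q̄ = 0.00837 kg/kg → 0.00837 × 22500 / 9.8 = 19.22 mm
Layer 78–53 kPa: Δp = 250 hPa = 25000 Pa, q̄ = 0.00341 kg/kg → 0.00341 × 25000 / 9.8 = 8.70 mm
Layer 53–30 kPa: Δp = 230 hPa = 23000 Pa, q̄ = 0.00115 kg/kg → 0.00115 × 23000 / 9.8 = 2.70 mm
PW = 19.22 + 8.70 + 2.70 = 30.62 ≈ 30.6 mm.
Rainfall = ε × PW = 0.33 × 30.6 = 10.1 mm.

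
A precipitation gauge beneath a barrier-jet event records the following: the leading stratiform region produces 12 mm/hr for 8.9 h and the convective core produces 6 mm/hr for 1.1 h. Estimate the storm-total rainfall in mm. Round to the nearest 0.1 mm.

Total = Σ Rᵢ Δtᵢ = 12 × 8.9 + 6 × 1.1
      = 106.8 + 6.6 = 113.4 mm.

total ≈ 113.4 mm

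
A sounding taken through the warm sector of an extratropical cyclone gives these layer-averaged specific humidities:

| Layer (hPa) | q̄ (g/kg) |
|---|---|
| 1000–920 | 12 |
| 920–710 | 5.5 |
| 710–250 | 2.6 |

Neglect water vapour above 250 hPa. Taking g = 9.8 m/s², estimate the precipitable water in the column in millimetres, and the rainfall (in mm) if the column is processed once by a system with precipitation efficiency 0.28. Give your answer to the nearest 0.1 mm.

PW ≈ 33.8 mm; rainfall ≈ 9.5 mm

Precipitable water is the column-integrated vapour mass per unit area: PW = (1/g) Σ q̄ Δp, with q in kg/kg and Δp in Pa (1 kg/m² of water = 1 mm).
Layer 1000–920 hPa: Δp = 80 hPa = 8000 Pa, q̄ = 0.012 kg/kg → 0.012 × 8000 / 9.8 = 9.80 mm
Layer 920–710 hPa: Δp = 210 hPa = 21000 Pa, q̄ = 0.0055 kg/kg → 0.0055 × 21000 / 9.8 = 11.79 mm
Layer 710–250 hPa: Δp = 460 hPa = 46000 Pa, q̄ = 0.0026 kg/kg → 0.0026 × 46000 / 9.8 = 12.20 mm
PW = 9.80 + 11.79 + 12.20 = 33.79 ≈ 33.8 mm.
Rainfall = ε × PW = 0.28 × 33.8 = 9.5 mm.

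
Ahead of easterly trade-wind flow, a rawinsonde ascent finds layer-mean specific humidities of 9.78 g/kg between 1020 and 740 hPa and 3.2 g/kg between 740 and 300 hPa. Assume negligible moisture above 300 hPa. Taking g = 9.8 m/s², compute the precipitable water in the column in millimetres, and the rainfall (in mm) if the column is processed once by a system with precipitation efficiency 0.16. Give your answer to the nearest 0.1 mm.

PW ≈ 42.3 mm; rainfall ≈ 6.8 mm

Precipitable water is the column-integrated vapour mass per unit area: PW = (1/g) Σ q̄ Δp, with q in kg/kg and Δp in Pa (1 kg/m² of water = 1 mm).
Layer 1020–740 hPa: Δp = 280 hPa = 28000 Pa, q̄ = 0.00978 kg/kg → 0.00978 × 28000 / 9.8 = 27.94 mm
Layer 740–300 hPa: Δp = 440 hPa = 44000 Pa, q̄ = 0.0032 kg/kg → 0.0032 × 44000 / 9.8 = 14.37 mm
PW = 27.94 + 14.37 = 42.31 ≈ 42.3 mm.
Rainfall = ε × PW = 0.16 × 42.3 = 6.8 mm.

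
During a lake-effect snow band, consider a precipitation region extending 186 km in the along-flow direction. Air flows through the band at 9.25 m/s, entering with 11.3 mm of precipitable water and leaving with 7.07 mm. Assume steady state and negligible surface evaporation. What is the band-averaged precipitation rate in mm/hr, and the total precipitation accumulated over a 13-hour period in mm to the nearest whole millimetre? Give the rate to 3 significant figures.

Column moisture flux per unit crosswind length is F = V × PW.
Inflow: F_in = 9.25 × 11.3 = 104.525 mm·m/s
Outflow: F_out = 9.25 × 7.07 = 65.3975 mm·m/s
Steady-state rate R = (F_in − F_out)/L = (104.525 − 65.3975) / 186000 m = 2.104e-04 mm/s.
R = 2.104e-04 × 3600 = 0.757 mm/hr.
Over 13 h: total = 0.757 × 13 = 9.841 ≈ 10 mm.

R ≈ 0.757 mm/hr; total ≈ 10 mm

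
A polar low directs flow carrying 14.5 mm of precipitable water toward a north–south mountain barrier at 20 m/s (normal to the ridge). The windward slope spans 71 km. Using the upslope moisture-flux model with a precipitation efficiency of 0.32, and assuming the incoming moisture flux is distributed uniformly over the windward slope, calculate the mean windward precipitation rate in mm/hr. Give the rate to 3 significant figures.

R ≈ 4.71 mm/hr

Incoming column moisture flux per unit ridge length: F = V × PW = 20 × 14.5 = 290 mm·m/s.
Spread over the 71 km slope with efficiency ε = 0.32: R = ε·F/W = 0.32 × 290 / 71000 m = 1.307e-03 mm/s.
R = 1.307e-03 × 3600 = 4.71 mm/hr.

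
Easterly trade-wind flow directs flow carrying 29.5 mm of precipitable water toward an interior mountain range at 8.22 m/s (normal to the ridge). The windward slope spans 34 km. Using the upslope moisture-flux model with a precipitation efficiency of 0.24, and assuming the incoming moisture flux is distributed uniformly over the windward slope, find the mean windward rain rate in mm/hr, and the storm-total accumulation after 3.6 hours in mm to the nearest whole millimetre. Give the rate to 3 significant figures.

Incoming column moisture flux per unit ridge length: F = V × PW = 8.22 × 29.5 = 242.49 mm·m/s.
Spread over the 34 km slope with efficiency ε = 0.24: R = ε·F/W = 0.24 × 242.49 / 34000 m = 1.712e-03 mm/s.
R = 1.712e-03 × 3600 = 6.16 mm/hr.
Over 3.6 h: total = 6.16 × 3.6 = 22.176 ≈ 22 mm.

R ≈ 6.16 mm/hr; total ≈ 22 mm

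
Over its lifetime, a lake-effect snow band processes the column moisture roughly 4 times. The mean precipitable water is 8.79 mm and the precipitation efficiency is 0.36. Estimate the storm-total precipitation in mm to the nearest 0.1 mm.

precipitation ≈ 12.7 mm

Each cycle deposits ε × PW = 0.36 × 8.79 = 3.1644 mm.
Over 4 cycles: 4 × 3.1644 = 12.7 mm.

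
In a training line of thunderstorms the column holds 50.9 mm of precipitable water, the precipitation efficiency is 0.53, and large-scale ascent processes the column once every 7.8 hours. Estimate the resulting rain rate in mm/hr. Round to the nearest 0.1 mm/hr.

R ≈ 3.5 mm/hr

Each overturning extracts ε × PW = 0.53 × 50.9 = 26.977 mm.
Rate = ε·PW / τ = 26.977 / 7.8 h = 3.5 mm/hr.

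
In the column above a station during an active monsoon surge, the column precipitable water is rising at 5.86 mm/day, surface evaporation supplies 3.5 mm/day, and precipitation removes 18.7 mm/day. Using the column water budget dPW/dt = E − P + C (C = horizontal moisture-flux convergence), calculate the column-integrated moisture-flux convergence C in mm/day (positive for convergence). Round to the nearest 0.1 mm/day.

dPW/dt = +5.86 mm/day.
C = dPW/dt − E + P = (+5.86) − 3.5 + 18.7 = 21.1 mm/day.

C ≈ 21.1 mm/day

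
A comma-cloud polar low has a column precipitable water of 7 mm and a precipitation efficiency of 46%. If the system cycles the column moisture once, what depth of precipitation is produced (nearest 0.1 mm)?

precipitation ≈ 3.2 mm

Precipitation = ε × PW = 0.46 × 7 = 3.2 mm.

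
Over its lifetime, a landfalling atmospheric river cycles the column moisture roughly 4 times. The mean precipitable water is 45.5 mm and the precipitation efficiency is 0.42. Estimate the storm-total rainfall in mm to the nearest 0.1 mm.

rainfall ≈ 76.4 mm

Each cycle deposits ε × PW = 0.42 × 45.5 = 19.11 mm.
Over 4 cycles: 4 × 19.11 = 76.4 mm.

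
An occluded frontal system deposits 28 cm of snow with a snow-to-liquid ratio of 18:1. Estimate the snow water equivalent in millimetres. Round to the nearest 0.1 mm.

SWE ≈ 15.6 mm

SWE = snow depth / ratio = 28 cm / 18 = 1.556 cm = 15.6 mm.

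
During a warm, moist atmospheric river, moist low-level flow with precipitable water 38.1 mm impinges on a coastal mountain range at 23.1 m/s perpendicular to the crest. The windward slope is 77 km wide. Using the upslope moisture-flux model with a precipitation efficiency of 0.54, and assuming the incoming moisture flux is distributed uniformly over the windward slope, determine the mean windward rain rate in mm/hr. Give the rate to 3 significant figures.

Incoming column moisture flux per unit ridge length: F = V × PW = 23.1 × 38.1 = 880.11 mm·m/s.
Spread over the 77 km slope with efficiency ε = 0.54: R = ε·F/W = 0.54 × 880.11 / 77000 m = 6.172e-03 mm/s.
R = 6.172e-03 × 3600 = 22.2 mm/hr.

R ≈ 22.2 mm/hr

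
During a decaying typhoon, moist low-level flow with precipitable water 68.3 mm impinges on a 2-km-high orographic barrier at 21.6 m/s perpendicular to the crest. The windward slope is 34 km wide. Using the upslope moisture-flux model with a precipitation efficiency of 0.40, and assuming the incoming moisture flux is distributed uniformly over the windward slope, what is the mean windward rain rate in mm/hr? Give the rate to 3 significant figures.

Incoming column moisture flux per unit ridge length: F = V × PW = 21.6 × 68.3 = 1475.28 mm·m/s.
Spread over the 34 km slope with efficiency ε = 0.40: R = ε·F/W = 0.40 × 1475.28 / 34000 m = 1.736e-02 mm/s.
R = 1.736e-02 × 3600 = 62.5 mm/hr.

R ≈ 62.5 mm/hr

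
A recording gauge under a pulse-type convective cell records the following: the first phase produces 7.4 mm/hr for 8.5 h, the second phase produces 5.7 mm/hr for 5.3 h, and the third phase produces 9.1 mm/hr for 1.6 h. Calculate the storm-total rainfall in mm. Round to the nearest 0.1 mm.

total ≈ 107.7 mm

Total = Σ Rᵢ Δtᵢ = 7.4 × 8.5 + 5.7 × 5.3 + 9.1 × 1.6
      = 62.9 + 30.21 + 14.56 = 107.7 mm.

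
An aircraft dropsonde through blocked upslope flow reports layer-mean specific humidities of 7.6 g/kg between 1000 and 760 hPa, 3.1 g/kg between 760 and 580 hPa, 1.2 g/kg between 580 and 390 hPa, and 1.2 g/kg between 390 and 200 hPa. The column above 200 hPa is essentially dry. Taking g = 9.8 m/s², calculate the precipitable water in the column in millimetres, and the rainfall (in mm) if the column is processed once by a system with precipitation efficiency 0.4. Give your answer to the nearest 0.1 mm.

PW ≈ 29.0 mm; rainfall ≈ 11.6 mm

Precipitable water is the column-integrated vapour mass per unit area: PW = (1/g) Σ q̄ Δp, with q in kg/kg and Δp in Pa (1 kg/m² of water = 1 mm).
Layer 1000–760 hPa: Δp = 240 hPa = 24000 Pa, q̄ = 0.0076 kg/kg → 0.0076 × 24000 / 9.8 = 18.61 mm
Layer 760–580 hPa: Δp = 180 hPa = 18000 Pa, q̄ = 0.0031 kg/kg → 0.0031 × 18000 / 9.8 = 5.69 mm
Layer 580–390 hPa: Δp = 190 hPa = 19000 Pa, q̄ = 0.0012 kg/kg → 0.0012 × 19000 / 9.8 = 2.33 mm
Layer 390–200 hPa: Δp = 190 hPa = 19000 Pa, q̄ = 0.0012 kg/kg → 0.0012 × 19000 / 9.8 = 2.33 mm
PW = 18.61 + 5.69 + 2.33 + 2.33 = 28.96 ≈ 29.0 mm.
Rainfall = ε × PW = 0.4 × 29.0 = 11.6 mm.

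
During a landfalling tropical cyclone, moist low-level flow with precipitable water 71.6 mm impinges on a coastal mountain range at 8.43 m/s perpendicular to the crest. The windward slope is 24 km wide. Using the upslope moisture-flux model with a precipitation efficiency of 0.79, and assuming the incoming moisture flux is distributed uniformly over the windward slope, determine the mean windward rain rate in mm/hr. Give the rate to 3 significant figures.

Incoming column moisture flux per unit ridge length: F = V × PW = 8.43 × 71.6 = 603.588 mm·m/s.
Spread over the 24 km slope with efficiency ε = 0.79: R = ε·F/W = 0.79 × 603.588 / 24000 m = 1.987e-02 mm/s.
R = 1.987e-02 × 3600 = 71.5 mm/hr.

R ≈ 71.5 mm/hr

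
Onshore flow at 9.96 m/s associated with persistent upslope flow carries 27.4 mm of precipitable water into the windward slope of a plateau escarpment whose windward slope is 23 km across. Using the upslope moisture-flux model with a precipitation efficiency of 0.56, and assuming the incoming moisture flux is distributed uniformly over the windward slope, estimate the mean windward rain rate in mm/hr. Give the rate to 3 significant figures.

R ≈ 23.9 mm/hr

Incoming column moisture flux per unit ridge length: F = V × PW = 9.96 × 27.4 = 272.904 mm·m/s.
Spread over the 23 km slope with efficiency ε = 0.56: R = ε·F/W = 0.56 × 272.904 / 23000 m = 6.645e-03 mm/s.
R = 6.645e-03 × 3600 = 23.9 mm/hr.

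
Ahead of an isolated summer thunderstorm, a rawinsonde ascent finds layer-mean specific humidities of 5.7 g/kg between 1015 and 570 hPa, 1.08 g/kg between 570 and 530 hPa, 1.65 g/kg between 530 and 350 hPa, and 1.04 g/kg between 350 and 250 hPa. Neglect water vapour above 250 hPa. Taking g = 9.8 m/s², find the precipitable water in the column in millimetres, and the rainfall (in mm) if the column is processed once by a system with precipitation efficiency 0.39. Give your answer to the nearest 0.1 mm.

Precipitable water is the column-integrated vapour mass per unit area: PW = (1/g) Σ q̄ Δp, with q in kg/kg and Δp in Pa (1 kg/m² of water = 1 mm).
Layer 1015–570 hPa: Δp = 445 hPa = 44500 Pa, q̄ = 0.0057 kg/kg → 0.0057 × 44500 / 9.8 = 25.88 mm
Layer 570–530 hPa: Δp = 40 hPa = 4000 Pa, q̄ = 0.00108 kg/kg → 0.00108 × 4000 / 9.8 = 0.44 mm
Layer 530–350 hPa: Δp = 180 hPa = 18000 Pa, q̄ = 0.00165 kg/kg → 0.00165 × 18000 / 9.8 = 3.03 mm
Layer 350–250 hPa: Δp = 100 hPa = 10000 Pa, q̄ = 0.00104 kg/kg → 0.00104 × 10000 / 9.8 = 1.06 mm
PW = 25.88 + 0.44 + 3.03 + 1.06 = 30.41 ≈ 30.4 mm.
Rainfall = ε × PW = 0.39 × 30.4 = 11.9 mm.

PW ≈ 30.4 mm; rainfall ≈ 11.9 mm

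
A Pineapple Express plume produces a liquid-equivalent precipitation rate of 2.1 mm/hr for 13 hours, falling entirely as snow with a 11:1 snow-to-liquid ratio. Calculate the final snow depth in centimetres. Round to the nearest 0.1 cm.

Liquid-equivalent depth = 2.1 × 13 = 27.3 mm.
Snow depth = 27.3 mm × 11 = 300.3 mm = 30.0 cm.

snow depth ≈ 30.0 cm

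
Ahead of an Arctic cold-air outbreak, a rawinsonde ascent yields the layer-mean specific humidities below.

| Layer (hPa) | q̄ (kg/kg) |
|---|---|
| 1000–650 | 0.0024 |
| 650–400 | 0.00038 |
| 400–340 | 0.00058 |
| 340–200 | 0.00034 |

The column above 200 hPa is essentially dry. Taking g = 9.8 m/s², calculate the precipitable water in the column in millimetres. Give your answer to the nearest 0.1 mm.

PW ≈ 10.4 mm

Precipitable water is the column-integrated vapour mass per unit area: PW = (1/g) Σ q̄ Δp, with q in kg/kg and Δp in Pa (1 kg/m² of water = 1 mm).
Layer 1000–650 hPa: Δp = 350 hPa = 35000 Pa, q̄ = 0.0024 kg/kg → 0.0024 × 35000 / 9.8 = 8.57 mm
Layer 650–400 hPa: Δp = 250 hPa = 25000 Pa, q̄ = 0.00038 kg/kg → 0.00038 × 25000 / 9.8 = 0.97 mm
Layer 400–340 hPa: Δp = 60 hPa = 6000 Pa, q̄ = 0.00058 kg/kg → 0.00058 × 6000 / 9.8 = 0.36 mm
Layer 340–200 hPa: Δp = 140 hPa = 14000 Pa, q̄ = 0.00034 kg/kg → 0.00034 × 14000 / 9.8 = 0.49 mm
PW = 8.57 + 0.97 + 0.36 + 0.49 = 10.39 ≈ 10.4 mm.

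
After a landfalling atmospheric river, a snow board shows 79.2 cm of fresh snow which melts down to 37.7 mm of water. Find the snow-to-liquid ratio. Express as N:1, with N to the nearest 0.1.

ratio ≈ 21.0

Ratio = snow depth / SWE = 792 mm / 37.7 mm = 21.0, i.e. 21.0:1.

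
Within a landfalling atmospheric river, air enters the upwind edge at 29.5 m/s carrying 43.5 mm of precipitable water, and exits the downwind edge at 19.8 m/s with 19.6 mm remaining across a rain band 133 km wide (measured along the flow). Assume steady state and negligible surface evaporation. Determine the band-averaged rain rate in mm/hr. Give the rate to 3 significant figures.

R ≈ 24.2 mm/hr

Column moisture flux per unit crosswind length is F = V × PW.
Inflow: F_in = 29.5 × 43.5 = 1283.25 mm·m/s
Outflow: F_out = 19.8 × 19.6 = 388.08 mm·m/s
Steady-state rate R = (F_in − F_out)/L = (1283.25 − 388.08) / 133000 m = 6.731e-03 mm/s.
R = 6.731e-03 × 3600 = 24.2 mm/hr.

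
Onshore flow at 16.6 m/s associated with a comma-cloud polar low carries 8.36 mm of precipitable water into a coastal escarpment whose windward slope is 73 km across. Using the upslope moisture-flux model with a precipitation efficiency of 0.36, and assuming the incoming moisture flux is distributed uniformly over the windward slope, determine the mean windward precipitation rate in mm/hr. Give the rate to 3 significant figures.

R ≈ 2.46 mm/hr

Incoming column moisture flux per unit ridge length: F = V × PW = 16.6 × 8.36 = 138.776 mm·m/s.
Spread over the 73 km slope with efficiency ε = 0.36: R = ε·F/W = 0.36 × 138.776 / 73000 m = 6.844e-04 mm/s.
R = 6.844e-04 × 3600 = 2.46 mm/hr.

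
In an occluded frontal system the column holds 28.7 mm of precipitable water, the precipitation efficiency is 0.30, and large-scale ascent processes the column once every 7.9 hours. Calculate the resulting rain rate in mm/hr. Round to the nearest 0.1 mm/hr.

Each overturning extracts ε × PW = 0.30 × 28.7 = 8.61 mm.
Rate = ε·PW / τ = 8.61 / 7.9 h = 1.1 mm/hr.

R ≈ 1.1 mm/hr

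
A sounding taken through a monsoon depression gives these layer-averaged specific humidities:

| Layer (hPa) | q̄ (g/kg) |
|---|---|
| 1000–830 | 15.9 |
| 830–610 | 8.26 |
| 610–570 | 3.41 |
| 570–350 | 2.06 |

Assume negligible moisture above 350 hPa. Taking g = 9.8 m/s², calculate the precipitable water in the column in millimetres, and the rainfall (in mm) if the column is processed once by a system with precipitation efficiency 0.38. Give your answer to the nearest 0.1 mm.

PW ≈ 52.1 mm; rainfall ≈ 19.8 mm

Precipitable water is the column-integrated vapour mass per unit area: PW = (1/g) Σ q̄ Δp, with q in kg/kg and Δp in Pa (1 kg/m² of water = 1 mm).
Layer 1000–830 hPa: Δp = 170 hPa = 17000 Pa, q̄ = 0.0159 kg/kg → 0.0159 × 17000 / 9.8 = 27.58 mm
Layer 830–610 hPa: Δp = 220 hPa = 22000 Pa, q̄ = 0.00826 kg/kg → 0.00826 × 22000 / 9.8 = 18.54 mm
Layer 610–570 hPa: Δp = 40 hPa = 4000 Pa, q̄ = 0.00341 kg/kg → 0.00341 × 4000 / 9.8 = 1.39 mm
Layer 570–350 hPa: Δp = 220 hPa = 22000 Pa, q̄ = 0.00206 kg/kg → 0.00206 × 22000 / 9.8 = 4.62 mm
PW = 27.58 + 18.54 + 1.39 + 4.62 = 52.13 ≈ 52.1 mm.
Rainfall = ε × PW = 0.38 × 52.1 = 19.8 mm.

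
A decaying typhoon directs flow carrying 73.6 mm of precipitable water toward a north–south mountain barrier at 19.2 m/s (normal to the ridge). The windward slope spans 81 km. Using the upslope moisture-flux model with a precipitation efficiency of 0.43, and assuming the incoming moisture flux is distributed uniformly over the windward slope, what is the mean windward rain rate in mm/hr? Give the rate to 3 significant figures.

Incoming column moisture flux per unit ridge length: F = V × PW = 19.2 × 73.6 = 1413.12 mm·m/s.
Spread over the 81 km slope with efficiency ε = 0.43: R = ε·F/W = 0.43 × 1413.12 / 81000 m = 7.502e-03 mm/s.
R = 7.502e-03 × 3600 = 27.0 mm/hr.

R ≈ 27.0 mm/hr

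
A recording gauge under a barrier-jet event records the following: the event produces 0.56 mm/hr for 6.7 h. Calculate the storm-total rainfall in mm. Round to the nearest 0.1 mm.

Total = Σ Rᵢ Δtᵢ = 0.56 × 6.7
      = 3.752 = 3.8 mm.

total ≈ 3.8 mm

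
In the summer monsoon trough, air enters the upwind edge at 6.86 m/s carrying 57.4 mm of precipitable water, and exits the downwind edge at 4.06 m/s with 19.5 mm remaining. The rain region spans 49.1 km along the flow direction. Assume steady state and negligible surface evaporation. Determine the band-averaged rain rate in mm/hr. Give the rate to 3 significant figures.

R ≈ 23.1 mm/hr

Column moisture flux per unit crosswind length is F = V × PW.
Inflow: F_in = 6.86 × 57.4 = 393.764 mm·m/s
Outflow: F_out = 4.06 × 19.5 = 79.17 mm·m/s
Steady-state rate R = (F_in − F_out)/L = (393.764 − 79.17) / 49100 m = 6.407e-03 mm/s.
R = 6.407e-03 × 3600 = 23.1 mm/hr.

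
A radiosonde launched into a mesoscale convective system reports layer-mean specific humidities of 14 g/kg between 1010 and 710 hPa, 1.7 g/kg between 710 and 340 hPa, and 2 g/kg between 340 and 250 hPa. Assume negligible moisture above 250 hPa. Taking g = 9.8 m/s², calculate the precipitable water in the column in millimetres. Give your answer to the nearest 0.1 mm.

Precipitable water is the column-integrated vapour mass per unit area: PW = (1/g) Σ q̄ Δp, with q in kg/kg and Δp in Pa (1 kg/m² of water = 1 mm).
Layer 1010–710 hPa: Δp = 300 hPa = 30000 Pa, q̄ = 0.014 kg/kg → 0.014 × 30000 / 9.8 = 42.86 mm
Layer 710–340 hPa: Δp = 370 hPa = 37000 Pa, q̄ = 0.0017 kg/kg → 0.0017 × 37000 / 9.8 = 6.42 mm
Layer 340–250 hPa: Δp = 90 hPa = 9000 Pa, q̄ = 0.002 kg/kg → 0.002 × 9000 / 9.8 = 1.84 mm
PW = 42.86 + 6.42 + 1.84 = 51.12 ≈ 51.1 mm.

PW ≈ 51.1 mm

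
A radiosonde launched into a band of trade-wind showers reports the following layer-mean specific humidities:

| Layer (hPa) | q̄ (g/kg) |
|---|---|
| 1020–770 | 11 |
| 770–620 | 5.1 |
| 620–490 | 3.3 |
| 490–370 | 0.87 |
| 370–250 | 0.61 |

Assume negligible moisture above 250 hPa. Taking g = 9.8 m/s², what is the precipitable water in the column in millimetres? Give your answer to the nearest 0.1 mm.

Precipitable water is the column-integrated vapour mass per unit area: PW = (1/g) Σ q̄ Δp, with q in kg/kg and Δp in Pa (1 kg/m² of water = 1 mm).
Layer 1020–770 hPa: Δp = 250 hPa = 25000 Pa, q̄ = 0.011 kg/kg → 0.011 × 25000 / 9.8 = 28.06 mm
Layer 770–620 hPa: Δp = 150 hPa = 15000 Pa, q̄ = 0.0051 kg/kg → 0.0051 × 15000 / 9.8 = 7.81 mm
Layer 620–490 hPa: Δp = 130 hPa = 13000 Pa, q̄ = 0.0033 kg/kg → 0.0033 × 13000 / 9.8 = 4.38 mm
Layer 490–370 hPa: Δp = 120 hPa = 12000 Pa, q̄ = 0.00087 kg/kg → 0.00087 × 12000 / 9.8 = 1.07 mm
Layer 370–250 hPa: Δp = 120 hPa = 12000 Pa, q̄ = 0.00061 kg/kg → 0.00061 × 12000 / 9.8 = 0.75 mm
PW = 28.06 + 7.81 + 4.38 + 1.07 + 0.75 = 42.07 ≈ 42.1 mm.

PW ≈ 42.1 mm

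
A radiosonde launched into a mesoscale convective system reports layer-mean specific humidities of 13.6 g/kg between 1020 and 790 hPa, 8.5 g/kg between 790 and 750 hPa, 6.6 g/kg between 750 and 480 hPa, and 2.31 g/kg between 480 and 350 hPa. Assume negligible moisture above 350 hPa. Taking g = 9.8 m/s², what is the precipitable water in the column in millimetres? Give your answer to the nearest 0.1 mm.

Precipitable water is the column-integrated vapour mass per unit area: PW = (1/g) Σ q̄ Δp, with q in kg/kg and Δp in Pa (1 kg/m² of water = 1 mm).
Layer 1020–790 hPa: Δp = 230 hPa = 23000 Pa, q̄ = 0.0136 kg/kg → 0.0136 × 23000 / 9.8 = 31.92 mm
Layer 790–750 hPa: Δp = 40 hPa = 4000 Pa, q̄ = 0.0085 kg/kg → 0.0085 × 4000 / 9.8 = 3.47 mm
Layer 750–480 hPa: Δp = 270 hPa = 27000 Pa, q̄ = 0.0066 kg/kg → 0.0066 × 27000 / 9.8 = 18.18 mm
Layer 480–350 hPa: Δp = 130 hPa = 13000 Pa, q̄ = 0.00231 kg/kg → 0.00231 × 13000 / 9.8 = 3.06 mm
PW = 31.92 + 3.47 + 18.18 + 3.06 = 56.63 ≈ 56.6 mm.

PW ≈ 56.6 mm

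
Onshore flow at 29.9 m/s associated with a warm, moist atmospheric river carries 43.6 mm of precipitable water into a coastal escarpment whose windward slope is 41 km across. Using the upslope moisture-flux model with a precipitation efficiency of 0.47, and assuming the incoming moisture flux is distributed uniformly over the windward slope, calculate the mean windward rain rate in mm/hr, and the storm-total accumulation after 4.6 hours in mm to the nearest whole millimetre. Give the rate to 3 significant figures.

R ≈ 53.8 mm/hr; total ≈ 247 mm

Incoming column moisture flux per unit ridge length: F = V × PW = 29.9 × 43.6 = 1303.64 mm·m/s.
Spread over the 41 km slope with efficiency ε = 0.47: R = ε·F/W = 0.47 × 1303.64 / 41000 m = 1.494e-02 mm/s.
R = 1.494e-02 × 3600 = 53.8 mm/hr.
Over 4.6 h: total = 53.8 × 4.6 = 247.48 ≈ 247 mm.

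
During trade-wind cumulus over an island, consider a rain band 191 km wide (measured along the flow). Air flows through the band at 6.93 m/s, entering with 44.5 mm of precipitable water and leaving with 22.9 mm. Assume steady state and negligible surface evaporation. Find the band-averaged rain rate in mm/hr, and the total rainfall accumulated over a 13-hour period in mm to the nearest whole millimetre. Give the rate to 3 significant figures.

Column moisture flux per unit crosswind length is F = V × PW.
Inflow: F_in = 6.93 × 44.5 = 308.385 mm·m/s
Outflow: F_out = 6.93 × 22.9 = 158.697 mm·m/s
Steady-state rate R = (F_in − F_out)/L = (308.385 − 158.697) / 191000 m = 7.837e-04 mm/s.
R = 7.837e-04 × 3600 = 2.82 mm/hr.
Over 13 h: total = 2.82 × 13 = 36.66 ≈ 37 mm.

R ≈ 2.82 mm/hr; total ≈ 37 mm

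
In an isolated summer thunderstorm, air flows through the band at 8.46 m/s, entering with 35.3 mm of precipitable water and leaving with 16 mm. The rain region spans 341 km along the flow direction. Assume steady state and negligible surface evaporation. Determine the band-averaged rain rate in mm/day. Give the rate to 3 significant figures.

R ≈ 41.4 mm/day

Column moisture flux per unit crosswind length is F = V × PW.
Inflow: F_in = 8.46 × 35.3 = 298.638 mm·m/s
Outflow: F_out = 8.46 × 16 = 135.36 mm·m/s
Steady-state rate R = (F_in − F_out)/L = (298.638 − 135.36) / 341000 m = 4.788e-04 mm/s.
R = 4.788e-04 × 3600 × 24 = 41.4 mm/day.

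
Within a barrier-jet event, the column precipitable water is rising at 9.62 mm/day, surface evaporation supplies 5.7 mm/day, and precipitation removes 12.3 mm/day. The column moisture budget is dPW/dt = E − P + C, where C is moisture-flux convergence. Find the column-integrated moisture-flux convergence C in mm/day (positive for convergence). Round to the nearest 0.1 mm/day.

dPW/dt = +9.62 mm/day.
C = dPW/dt − E + P = (+9.62) − 5.7 + 12.3 = 16.2 mm/day.

C ≈ 16.2 mm/day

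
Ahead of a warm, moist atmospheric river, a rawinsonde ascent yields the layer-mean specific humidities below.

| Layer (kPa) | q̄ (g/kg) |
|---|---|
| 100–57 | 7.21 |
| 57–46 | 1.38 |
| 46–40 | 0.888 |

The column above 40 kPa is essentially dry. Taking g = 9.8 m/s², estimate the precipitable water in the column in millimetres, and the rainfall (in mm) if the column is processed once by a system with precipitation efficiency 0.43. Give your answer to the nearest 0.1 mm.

PW ≈ 33.7 mm; rainfall ≈ 14.5 mm

Precipitable water is the column-integrated vapour mass per unit area: PW = (1/g) Σ q̄ Δp, with q in kg/kg and Δp in Pa (1 kg/m² of water = 1 mm).
Layer 100–57 kPa: Δp = 430 hPa = 43000 Pa, q̄ = 0.00721 kg/kg → 0.00721 × 43000 / 9.8 = 31.64 mm
Layer 57–46 kPa: Δp = 110 hPa = 11000 Pa, q̄ = 0.00138 kg/kg → 0.00138 × 11000 / 9.8 = 1.55 mm
Layer 46–40 kPa: Δp = 60 hPa = 6000 Pa, q̄ = 0.000888 kg/kg → 0.000888 × 6000 / 9.8 = 0.54 mm
PW = 31.64 + 1.55 + 0.54 = 33.73 ≈ 33.7 mm.
Rainfall = ε × PW = 0.43 × 33.7 = 14.5 mm.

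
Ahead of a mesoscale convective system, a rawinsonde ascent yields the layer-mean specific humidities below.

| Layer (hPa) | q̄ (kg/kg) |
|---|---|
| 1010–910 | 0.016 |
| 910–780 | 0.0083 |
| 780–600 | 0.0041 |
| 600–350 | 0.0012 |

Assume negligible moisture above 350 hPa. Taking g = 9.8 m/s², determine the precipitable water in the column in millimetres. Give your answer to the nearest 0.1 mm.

Precipitable water is the column-integrated vapour mass per unit area: PW = (1/g) Σ q̄ Δp, with q in kg/kg and Δp in Pa (1 kg/m² of water = 1 mm).
Layer 1010–910 hPa: Δp = 100 hPa = 10000 Pa, q̄ = 0.016 kg/kg → 0.016 × 10000 / 9.8 = 16.33 mm
Layer 910–780 hPa: Δp = 130 hPa = 13000 Pa, q̄ = 0.0083 kg/kg → 0.0083 × 13000 / 9.8 = 11.01 mm
Layer 780–600 hPa: Δp = 180 hPa = 18000 Pa, q̄ = 0.0041 kg/kg → 0.0041 × 18000 / 9.8 = 7.53 mm
Layer 600–350 hPa: Δp = 250 hPa = 25000 Pa, q̄ = 0.0012 kg/kg → 0.0012 × 25000 / 9.8 = 3.06 mm
PW = 16.33 + 11.01 + 7.53 + 3.06 = 37.93 ≈ 37.9 mm.

PW ≈ 37.9 mm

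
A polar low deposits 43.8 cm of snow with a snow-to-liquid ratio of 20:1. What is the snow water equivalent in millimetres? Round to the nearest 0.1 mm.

SWE ≈ 21.9 mm

SWE = snow depth / ratio = 43.8 cm / 20 = 2.190 cm = 21.9 mm.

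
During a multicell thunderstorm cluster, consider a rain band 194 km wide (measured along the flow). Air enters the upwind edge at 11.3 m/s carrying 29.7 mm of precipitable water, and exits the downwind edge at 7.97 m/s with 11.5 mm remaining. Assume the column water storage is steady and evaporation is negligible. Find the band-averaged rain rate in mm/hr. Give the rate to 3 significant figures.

Column moisture flux per unit crosswind length is F = V × PW.
Inflow: F_in = 11.3 × 29.7 = 335.61 mm·m/s
Outflow: F_out = 7.97 × 11.5 = 91.655 mm·m/s
Steady-state rate R = (F_in − F_out)/L = (335.61 − 91.655) / 194000 m = 1.258e-03 mm/s.
R = 1.258e-03 × 3600 = 4.53 mm/hr.

R ≈ 4.53 mm/hr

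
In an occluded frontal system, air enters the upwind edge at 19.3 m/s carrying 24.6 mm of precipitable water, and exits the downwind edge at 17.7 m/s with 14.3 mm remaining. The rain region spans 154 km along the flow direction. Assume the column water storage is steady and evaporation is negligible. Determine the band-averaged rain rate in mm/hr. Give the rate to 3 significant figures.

R ≈ 5.18 mm/hr

Column moisture flux per unit crosswind length is F = V × PW.
Inflow: F_in = 19.3 × 24.6 = 474.78 mm·m/s
Outflow: F_out = 17.7 × 14.3 = 253.11 mm·m/s
Steady-state rate R = (F_in − F_out)/L = (474.78 − 253.11) / 154000 m = 1.439e-03 mm/s.
R = 1.439e-03 × 3600 = 5.18 mm/hr.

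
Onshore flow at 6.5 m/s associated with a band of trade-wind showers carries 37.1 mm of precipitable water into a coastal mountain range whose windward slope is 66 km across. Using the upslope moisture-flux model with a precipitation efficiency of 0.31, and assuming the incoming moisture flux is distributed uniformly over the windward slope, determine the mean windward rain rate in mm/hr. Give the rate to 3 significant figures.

Incoming column moisture flux per unit ridge length: F = V × PW = 6.5 × 37.1 = 241.15 mm·m/s.
Spread over the 66 km slope with efficiency ε = 0.31: R = ε·F/W = 0.31 × 241.15 / 66000 m = 1.133e-03 mm/s.
R = 1.133e-03 × 3600 = 4.08 mm/hr.

R ≈ 4.08 mm/hr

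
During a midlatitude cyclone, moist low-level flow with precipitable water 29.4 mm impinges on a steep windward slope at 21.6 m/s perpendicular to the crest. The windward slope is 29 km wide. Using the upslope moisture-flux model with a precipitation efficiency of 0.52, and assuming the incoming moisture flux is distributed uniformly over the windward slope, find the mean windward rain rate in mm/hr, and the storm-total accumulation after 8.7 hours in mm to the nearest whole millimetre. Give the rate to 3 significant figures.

R ≈ 41.0 mm/hr; total ≈ 357 mm

Incoming column moisture flux per unit ridge length: F = V × PW = 21.6 × 29.4 = 635.04 mm·m/s.
Spread over the 29 km slope with efficiency ε = 0.52: R = ε·F/W = 0.52 × 635.04 / 29000 m = 1.139e-02 mm/s.
R = 1.139e-02 × 3600 = 41.0 mm/hr.
Over 8.7 h: total = 41.0 × 8.7 = 356.7 ≈ 357 mm.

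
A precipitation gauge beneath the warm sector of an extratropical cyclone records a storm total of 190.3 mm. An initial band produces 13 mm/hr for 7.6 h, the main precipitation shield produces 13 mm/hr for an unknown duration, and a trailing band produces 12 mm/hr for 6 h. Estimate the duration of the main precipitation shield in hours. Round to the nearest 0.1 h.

duration ≈ 1.5 h

Known phases: 13 × 7.6 + 12 × 6 = 98.8 + 72 = 170.8 mm.
Remaining depth = 190.3 − 170.8 = 19.5 mm.
Duration = 19.5 / 13 = 1.5 h.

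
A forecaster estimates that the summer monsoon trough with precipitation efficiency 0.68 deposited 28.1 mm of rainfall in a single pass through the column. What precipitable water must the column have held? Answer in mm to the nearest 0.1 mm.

PW = rainfall / ε = 28.1 / 0.68 = 41.3 mm.

PW ≈ 41.3 mm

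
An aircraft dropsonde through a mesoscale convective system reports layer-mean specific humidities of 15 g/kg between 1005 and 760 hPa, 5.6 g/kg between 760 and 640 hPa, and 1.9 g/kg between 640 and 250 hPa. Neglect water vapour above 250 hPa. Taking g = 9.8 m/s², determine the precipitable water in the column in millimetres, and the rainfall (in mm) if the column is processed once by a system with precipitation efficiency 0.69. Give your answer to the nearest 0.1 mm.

PW ≈ 51.9 mm; rainfall ≈ 35.8 mm

Precipitable water is the column-integrated vapour mass per unit area: PW = (1/g) Σ q̄ Δp, with q in kg/kg and Δp in Pa (1 kg/m² of water = 1 mm).
Layer 1005–760 hPa: Δp = 245 hPa = 24500 Pa, q̄ = 0.015 kg/kg → 0.015 × 24500 / 9.8 = 37.50 mm
Layer 760–640 hPa: Δp = 120 hPa = 12000 Pa, q̄ = 0.0056 kg/kg → 0.0056 × 12000 / 9.8 = 6.86 mm
Layer 640–250 hPa: Δp = 390 hPa = 39000 Pa, q̄ = 0.0019 kg/kg → 0.0019 × 39000 / 9.8 = 7.56 mm
PW = 37.50 + 6.86 + 7.56 = 51.92 ≈ 51.9 mm.
Rainfall = ε × PW = 0.69 × 51.9 = 35.8 mm.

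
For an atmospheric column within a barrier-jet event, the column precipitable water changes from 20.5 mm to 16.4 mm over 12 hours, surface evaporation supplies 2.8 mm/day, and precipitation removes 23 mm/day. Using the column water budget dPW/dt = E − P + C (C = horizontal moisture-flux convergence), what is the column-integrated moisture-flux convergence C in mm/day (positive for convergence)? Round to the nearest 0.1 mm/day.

dPW/dt = (16.4 − 20.5) mm / (12/24 day) = -8.200 mm/day.
C = dPW/dt − E + P = (-8.200) − 2.8 + 23 = 12.0 mm/day.

C ≈ 12.0 mm/day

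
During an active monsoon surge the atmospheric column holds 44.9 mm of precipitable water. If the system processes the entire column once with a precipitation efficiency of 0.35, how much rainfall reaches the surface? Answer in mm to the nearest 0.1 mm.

rainfall ≈ 15.7 mm

Rainfall = ε × PW = 0.35 × 44.9 = 15.7 mm.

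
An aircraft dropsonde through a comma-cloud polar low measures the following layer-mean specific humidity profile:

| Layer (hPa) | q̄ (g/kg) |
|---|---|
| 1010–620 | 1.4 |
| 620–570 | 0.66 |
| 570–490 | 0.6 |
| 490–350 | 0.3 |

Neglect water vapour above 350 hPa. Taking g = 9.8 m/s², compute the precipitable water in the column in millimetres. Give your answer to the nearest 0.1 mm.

Precipitable water is the column-integrated vapour mass per unit area: PW = (1/g) Σ q̄ Δp, with q in kg/kg and Δp in Pa (1 kg/m² of water = 1 mm).
Layer 1010–620 hPa: Δp = 390 hPa = 39000 Pa, q̄ = 0.0014 kg/kg → 0.0014 × 39000 / 9.8 = 5.57 mm
Layer 620–570 hPa: Δp = 50 hPa = 5000 Pa, q̄ = 0.00066 kg/kg → 0.00066 × 5000 / 9.8 = 0.34 mm
Layer 570–490 hPa: Δp = 80 hPa = 8000 Pa, q̄ = 0.0006 kg/kg → 0.0006 × 8000 / 9.8 = 0.49 mm
Layer 490–350 hPa: Δp = 140 hPa = 14000 Pa, q̄ = 0.0003 kg/kg → 0.0003 × 14000 / 9.8 = 0.43 mm
PW = 5.57 + 0.34 + 0.49 + 0.43 = 6.83 ≈ 6.8 mm.

PW ≈ 6.8 mm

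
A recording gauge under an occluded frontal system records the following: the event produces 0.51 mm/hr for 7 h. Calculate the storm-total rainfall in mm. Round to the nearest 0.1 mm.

total ≈ 3.6 mm

Total = Σ Rᵢ Δtᵢ = 0.51 × 7
      = 3.57 = 3.6 mm.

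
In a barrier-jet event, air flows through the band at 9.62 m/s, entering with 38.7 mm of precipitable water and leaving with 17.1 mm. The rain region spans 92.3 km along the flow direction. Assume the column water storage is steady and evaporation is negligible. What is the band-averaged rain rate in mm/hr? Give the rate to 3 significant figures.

R ≈ 8.10 mm/hr

Column moisture flux per unit crosswind length is F = V × PW.
Inflow: F_in = 9.62 × 38.7 = 372.294 mm·m/s
Outflow: F_out = 9.62 × 17.1 = 164.502 mm·m/s
Steady-state rate R = (F_in − F_out)/L = (372.294 − 164.502) / 92300 m = 2.251e-03 mm/s.
R = 2.251e-03 × 3600 = 8.10 mm/hr.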